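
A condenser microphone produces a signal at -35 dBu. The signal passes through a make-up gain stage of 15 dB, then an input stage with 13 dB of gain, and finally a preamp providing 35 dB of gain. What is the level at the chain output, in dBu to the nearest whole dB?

+28 dBu

Gain stages sum in dB:
-35 + 15 + 13 + 35 = +28 dBu.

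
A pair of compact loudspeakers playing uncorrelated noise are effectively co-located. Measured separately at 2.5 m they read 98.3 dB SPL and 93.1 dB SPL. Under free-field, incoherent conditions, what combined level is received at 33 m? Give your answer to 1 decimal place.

77.0 dB SPL

Combined at 2.5 m: 10·log₁₀(10^(98.3/10)+10^(93.1/10)) = 99.45 dB SPL.
Then apply −20·log₁₀(33/2.5) = -22.41 dB → 77.0 dB SPL.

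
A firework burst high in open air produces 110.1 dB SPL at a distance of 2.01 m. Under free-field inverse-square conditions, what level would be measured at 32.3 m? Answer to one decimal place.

86.0 dB SPL

Free-field point source: level drops by 20·log₁₀ of the distance ratio.
ΔL = −20·log₁₀(32.3/2.01) = -24.12 dB, so L₂ = 110.1 + (-24.12) = 86.0 dB SPL.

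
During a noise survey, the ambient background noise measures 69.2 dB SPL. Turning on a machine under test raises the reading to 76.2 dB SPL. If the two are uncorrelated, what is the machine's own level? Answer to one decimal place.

75.2 dB SPL

Background correction is a power subtraction:
L_src = 10·log₁₀(10^(76.2/10) − 10^(69.2/10)) = 10·log₁₀(33370000) = 75.2 dB SPL.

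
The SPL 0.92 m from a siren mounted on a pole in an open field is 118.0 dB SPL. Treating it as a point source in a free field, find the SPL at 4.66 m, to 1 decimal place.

103.9 dB SPL

Inverse-square spreading gives ΔL = −20·log₁₀(d₂/d₁).
ΔL = −20·log₁₀(4.66/0.92) = -14.09 dB, so L₂ = 118.0 + (-14.09) = 103.9 dB SPL.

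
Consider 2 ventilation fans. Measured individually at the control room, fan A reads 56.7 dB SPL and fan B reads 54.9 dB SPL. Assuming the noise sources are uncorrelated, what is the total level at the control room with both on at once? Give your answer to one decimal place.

Uncorrelated sources add in intensity (power), not in dB.
L_total = 10·log₁₀(10^(56.7/10) + 10^(54.9/10)) = 10·log₁₀(776800) = 58.9 dB SPL.

58.9 dB SPL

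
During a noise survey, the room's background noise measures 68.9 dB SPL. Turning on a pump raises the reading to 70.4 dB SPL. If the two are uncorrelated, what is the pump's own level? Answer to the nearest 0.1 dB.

65.1 dB SPL

Background correction is a power subtraction:
L_src = 10·log₁₀(10^(70.4/10) − 10^(68.9/10)) = 10·log₁₀(3202000) = 65.1 dB SPL.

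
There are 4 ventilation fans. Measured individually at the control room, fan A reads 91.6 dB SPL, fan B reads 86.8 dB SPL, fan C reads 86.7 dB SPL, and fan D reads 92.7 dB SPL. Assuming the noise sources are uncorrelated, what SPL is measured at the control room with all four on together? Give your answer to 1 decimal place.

Add the sources as powers (linear), then convert back to dB:
L_total = 10·log₁₀(10^(91.6/10) + 10^(86.8/10) + 10^(86.7/10) + 10^(92.7/10)) = 10·log₁₀(4254000000) = 96.3 dB SPL.

96.3 dB SPL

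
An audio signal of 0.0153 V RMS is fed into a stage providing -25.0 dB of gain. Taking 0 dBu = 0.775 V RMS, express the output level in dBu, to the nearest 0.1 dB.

Input level: 20·log₁₀(0.0153/0.775) = -34.09 dBu.
Output: -34.09 − 25.0 = -59.1 dBu.

-59.1 dBu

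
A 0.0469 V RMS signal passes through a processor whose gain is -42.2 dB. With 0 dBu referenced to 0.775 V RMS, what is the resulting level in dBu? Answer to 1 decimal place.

-66.6 dBu

Input level: 20·log₁₀(0.0469/0.775) = -24.36 dBu.
Output: -24.36 − 42.2 = -66.6 dBu.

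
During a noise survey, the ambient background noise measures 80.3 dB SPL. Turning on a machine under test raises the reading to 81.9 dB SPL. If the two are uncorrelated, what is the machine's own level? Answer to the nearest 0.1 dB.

Subtract intensities: L_src = 10·log₁₀(10^(L_total/10) − 10^(L_bg/10)).
L_src = 10·log₁₀(10^(81.9/10) − 10^(80.3/10)) = 10·log₁₀(47730000) = 76.8 dB SPL.

76.8 dB SPL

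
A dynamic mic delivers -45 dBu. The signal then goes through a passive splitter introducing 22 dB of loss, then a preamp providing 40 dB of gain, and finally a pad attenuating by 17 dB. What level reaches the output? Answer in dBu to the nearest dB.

-44 dBu

In dB, series stages simply add:
-45 − 22 + 40 − 17 = -44 dBu.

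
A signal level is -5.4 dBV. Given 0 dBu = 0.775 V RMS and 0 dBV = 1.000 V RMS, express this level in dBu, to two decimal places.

-3.19 dBu

The offset between the scales is 20·log₁₀(0.775/1.000) = −2.214 dB.
So dBu = -5.4 + 2.214 = -3.19 dBu.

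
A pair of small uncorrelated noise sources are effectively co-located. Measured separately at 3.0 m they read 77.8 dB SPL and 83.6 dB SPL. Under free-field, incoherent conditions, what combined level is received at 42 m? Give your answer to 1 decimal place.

61.7 dB SPL

Combined at 3.0 m: 10·log₁₀(10^(77.8/10)+10^(83.6/10)) = 84.61 dB SPL.
Then apply −20·log₁₀(42/3.0) = -22.92 dB → 61.7 dB SPL.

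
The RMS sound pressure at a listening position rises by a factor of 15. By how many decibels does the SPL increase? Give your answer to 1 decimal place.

SPL change from a pressure ratio uses the 20·log₁₀ form:
20·log₁₀(15) = 23.5 dB.

23.5 dB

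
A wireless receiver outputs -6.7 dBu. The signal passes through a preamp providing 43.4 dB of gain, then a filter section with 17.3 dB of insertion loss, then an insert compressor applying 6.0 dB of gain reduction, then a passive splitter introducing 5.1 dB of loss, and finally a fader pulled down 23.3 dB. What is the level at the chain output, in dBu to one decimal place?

-15.0 dBu

In dB, series stages simply add:
-6.7 + 43.4 − 17.3 − 6.0 − 5.1 − 23.3 = -15.0 dBu.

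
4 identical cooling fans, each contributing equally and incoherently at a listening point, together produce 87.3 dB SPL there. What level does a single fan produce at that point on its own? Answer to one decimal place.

4 equal incoherent sources add 10·log₁₀(4) = 6.02 dB over one source.
L_one = 87.3 − 6.02 = 81.3 dB SPL.

81.3 dB SPL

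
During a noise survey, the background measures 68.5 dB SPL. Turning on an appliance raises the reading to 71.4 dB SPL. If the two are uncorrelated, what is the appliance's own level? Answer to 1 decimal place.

68.3 dB SPL

Subtract intensities: L_src = 10·log₁₀(10^(L_total/10) − 10^(L_bg/10)).
L_src = 10·log₁₀(10^(71.4/10) − 10^(68.5/10)) = 10·log₁₀(6724000) = 68.3 dB SPL.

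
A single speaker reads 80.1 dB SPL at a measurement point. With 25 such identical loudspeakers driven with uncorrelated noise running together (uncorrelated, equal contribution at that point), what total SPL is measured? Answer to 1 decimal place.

25 equal incoherent sources raise the level by 10·log₁₀(25) = 13.98 dB.
L_total = 80.1 + 13.98 = 94.1 dB SPL.

94.1 dB SPL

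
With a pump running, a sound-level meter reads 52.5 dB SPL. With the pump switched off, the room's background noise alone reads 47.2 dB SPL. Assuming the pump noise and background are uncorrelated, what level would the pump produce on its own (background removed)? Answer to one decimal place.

51.0 dB SPL

Background correction is a power subtraction:
L_src = 10·log₁₀(10^(52.5/10) − 10^(47.2/10)) = 10·log₁₀(125300) = 51.0 dB SPL.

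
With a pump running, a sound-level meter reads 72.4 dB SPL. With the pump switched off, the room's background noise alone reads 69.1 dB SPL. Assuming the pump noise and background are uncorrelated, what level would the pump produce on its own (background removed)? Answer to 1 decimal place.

69.7 dB SPL

Remove the background by subtracting linear intensities:
L_src = 10·log₁₀(10^(72.4/10) − 10^(69.1/10)) = 10·log₁₀(9250000) = 69.7 dB SPL.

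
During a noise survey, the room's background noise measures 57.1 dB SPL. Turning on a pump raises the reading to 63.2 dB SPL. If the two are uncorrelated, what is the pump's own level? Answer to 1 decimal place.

62.0 dB SPL

Subtract intensities: L_src = 10·log₁₀(10^(L_total/10) − 10^(L_bg/10)).
L_src = 10·log₁₀(10^(63.2/10) − 10^(57.1/10)) = 10·log₁₀(1576000) = 62.0 dB SPL.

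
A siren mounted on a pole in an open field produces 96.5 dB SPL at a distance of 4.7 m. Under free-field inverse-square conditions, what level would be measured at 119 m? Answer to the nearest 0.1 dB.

Free-field point source: level drops by 20·log₁₀ of the distance ratio.
ΔL = −20·log₁₀(119/4.7) = -28.07 dB, so L₂ = 96.5 + (-28.07) = 68.4 dB SPL.

68.4 dB SPL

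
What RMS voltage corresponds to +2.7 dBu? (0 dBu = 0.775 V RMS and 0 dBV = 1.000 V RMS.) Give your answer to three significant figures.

1.06 V

V = 0.775 V × 10^(+2.7/20).
= 0.775 × 1.365 = 1.06 V.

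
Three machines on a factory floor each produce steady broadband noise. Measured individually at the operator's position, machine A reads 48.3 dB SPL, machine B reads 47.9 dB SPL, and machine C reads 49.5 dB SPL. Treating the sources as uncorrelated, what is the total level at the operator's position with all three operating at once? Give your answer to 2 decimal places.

Uncorrelated sources add in intensity (power), not in dB.
L_total = 10·log₁₀(10^(48.3/10) + 10^(47.9/10) + 10^(49.5/10)) = 10·log₁₀(218400) = 53.39 dB SPL.

53.39 dB SPL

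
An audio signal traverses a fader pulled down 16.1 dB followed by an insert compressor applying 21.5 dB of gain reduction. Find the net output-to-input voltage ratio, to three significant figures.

Net gain = (−16.1) + (−21.5) = -37.6 dB.
Voltage ratio = 10^(-37.6/20) = 0.0132.

0.0132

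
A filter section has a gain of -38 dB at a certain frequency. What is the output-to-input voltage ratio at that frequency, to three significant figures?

Voltage ratio = 10^(dB/20).
10^(-38/20) = 10^(-1.900) = 0.0126.

0.0126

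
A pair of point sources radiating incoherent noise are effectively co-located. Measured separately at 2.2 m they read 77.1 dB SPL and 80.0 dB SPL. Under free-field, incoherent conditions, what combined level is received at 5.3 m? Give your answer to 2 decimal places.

74.16 dB SPL

Combined at 2.2 m: 10·log₁₀(10^(77.1/10)+10^(80.0/10)) = 81.798 dB SPL.
Then apply −20·log₁₀(5.3/2.2) = -7.637 dB → 74.16 dB SPL.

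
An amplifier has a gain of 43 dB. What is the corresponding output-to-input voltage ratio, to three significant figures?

141

Voltage ratio = 10^(dB/20).
10^(43/20) = 10^(2.150) = 141.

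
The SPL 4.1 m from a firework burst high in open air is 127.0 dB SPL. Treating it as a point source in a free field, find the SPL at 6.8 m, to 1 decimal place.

Free-field point source: level drops by 20·log₁₀ of the distance ratio.
ΔL = −20·log₁₀(6.8/4.1) = -4.39 dB, so L₂ = 127.0 + (-4.39) = 122.6 dB SPL.

122.6 dB SPL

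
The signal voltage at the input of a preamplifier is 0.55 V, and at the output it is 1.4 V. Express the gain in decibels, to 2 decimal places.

8.12 dB

Voltage is an amplitude quantity, so gain = 20·log₁₀(V_out/V_in).
20·log₁₀(1.4/0.55) = 20·log₁₀(2.545) = 8.12 dB.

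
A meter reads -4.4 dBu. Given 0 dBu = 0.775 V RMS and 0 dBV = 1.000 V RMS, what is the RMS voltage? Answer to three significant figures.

0.467 V

V = 0.775 V × 10^(-4.4/20).
= 0.775 × 0.6026 = 0.467 V.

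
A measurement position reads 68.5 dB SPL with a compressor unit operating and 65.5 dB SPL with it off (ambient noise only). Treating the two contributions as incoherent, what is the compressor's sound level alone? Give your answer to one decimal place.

65.5 dB SPL

Subtract intensities: L_src = 10·log₁₀(10^(L_total/10) − 10^(L_bg/10)).
L_src = 10·log₁₀(10^(68.5/10) − 10^(65.5/10)) = 10·log₁₀(3531000) = 65.5 dB SPL.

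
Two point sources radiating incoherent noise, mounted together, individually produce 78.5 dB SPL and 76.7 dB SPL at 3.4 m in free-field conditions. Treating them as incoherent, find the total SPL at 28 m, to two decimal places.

62.39 dB SPL

Combined at 3.4 m: 10·log₁₀(10^(78.5/10)+10^(76.7/10)) = 80.703 dB SPL.
Then apply −20·log₁₀(28/3.4) = -18.314 dB → 62.39 dB SPL.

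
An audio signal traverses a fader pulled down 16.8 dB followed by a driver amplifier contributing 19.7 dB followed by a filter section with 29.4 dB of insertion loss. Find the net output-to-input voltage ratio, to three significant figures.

Net gain = (−16.8) + 19.7 + (−29.4) = -26.5 dB.
Voltage ratio = 10^(-26.5/20) = 0.0473.

0.0473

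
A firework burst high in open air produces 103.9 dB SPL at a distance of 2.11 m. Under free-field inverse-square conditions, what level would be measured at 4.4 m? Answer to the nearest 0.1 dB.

For a point source in a free field, ΔL = −20·log₁₀(d₂/d₁).
ΔL = −20·log₁₀(4.4/2.11) = -6.38 dB, so L₂ = 103.9 + (-6.38) = 97.5 dB SPL.

97.5 dB SPL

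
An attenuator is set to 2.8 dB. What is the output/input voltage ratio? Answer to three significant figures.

Voltage ratio = 10^(dB/20).
10^(-2.8/20) = 10^(-0.1400) = 0.724.

0.724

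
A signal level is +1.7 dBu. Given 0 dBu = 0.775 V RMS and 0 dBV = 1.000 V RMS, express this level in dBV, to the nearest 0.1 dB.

-0.5 dBV

The offset between the scales is 20·log₁₀(0.775/1.000) = −2.214 dB.
So dBV = +1.7 − 2.214 = -0.5 dBV.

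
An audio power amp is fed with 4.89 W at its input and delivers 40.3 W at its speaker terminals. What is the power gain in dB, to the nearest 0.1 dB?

Power ratio → dB uses the 10·log₁₀ form:
10·log₁₀(40.3/4.89) = 10·log₁₀(8.241) = 9.2 dB.

9.2 dB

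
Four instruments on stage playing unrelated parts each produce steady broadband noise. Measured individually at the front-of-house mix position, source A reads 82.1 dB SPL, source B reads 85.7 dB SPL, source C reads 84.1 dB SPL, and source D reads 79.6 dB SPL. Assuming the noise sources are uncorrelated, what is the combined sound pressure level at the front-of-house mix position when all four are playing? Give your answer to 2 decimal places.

89.45 dB SPL

Incoherent sources sum as intensities:
L_total = 10·log₁₀(10^(82.1/10) + 10^(85.7/10) + 10^(84.1/10) + 10^(79.6/10)) = 10·log₁₀(882000000) = 89.45 dB SPL.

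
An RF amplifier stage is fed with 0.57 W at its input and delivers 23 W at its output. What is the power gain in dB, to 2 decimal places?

Power ratio → dB uses the 10·log₁₀ form:
10·log₁₀(23/0.57) = 10·log₁₀(40.35) = 16.06 dB.

16.06 dB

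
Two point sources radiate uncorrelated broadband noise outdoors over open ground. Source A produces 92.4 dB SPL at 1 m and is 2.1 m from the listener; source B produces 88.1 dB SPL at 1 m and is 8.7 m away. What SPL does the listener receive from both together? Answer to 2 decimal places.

At the listener: L_A = 92.4 − 20·log₁₀(2.1) = 85.956 dB; L_B = 88.1 − 20·log₁₀(8.7) = 69.310 dB.
Combined: 10·log₁₀(10^(85.956/10)+10^(69.310/10)) = 86.05 dB SPL.

86.05 dB SPL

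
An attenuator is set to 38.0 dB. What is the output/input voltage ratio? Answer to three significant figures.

Voltage ratio = 10^(dB/20).
10^(-38.0/20) = 10^(-1.900) = 0.0126.

0.0126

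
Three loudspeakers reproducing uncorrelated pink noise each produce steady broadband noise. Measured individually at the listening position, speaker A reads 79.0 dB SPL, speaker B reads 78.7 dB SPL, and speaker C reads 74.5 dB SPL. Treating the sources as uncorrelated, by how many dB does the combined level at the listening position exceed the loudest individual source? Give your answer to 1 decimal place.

Uncorrelated sources add in intensity (power), not in dB.
L_total = 10·log₁₀(10^(79.0/10) + 10^(78.7/10) + 10^(74.5/10)) = 82.59 dB SPL.
Excess over the loudest (79.0 dB): 82.59 − 79.0 = 3.6 dB.

3.6 dB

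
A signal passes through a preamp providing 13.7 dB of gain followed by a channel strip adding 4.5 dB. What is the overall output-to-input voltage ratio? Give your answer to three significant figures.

8.13

Net gain = 13.7 + 4.5 = 18.2 dB.
Voltage ratio = 10^(18.2/20) = 8.13.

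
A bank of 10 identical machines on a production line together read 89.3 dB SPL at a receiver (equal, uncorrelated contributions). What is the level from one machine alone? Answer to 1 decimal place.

10 equal incoherent sources add 10·log₁₀(10) = 10.00 dB over one source.
L_one = 89.3 − 10.00 = 79.3 dB SPL.

79.3 dB SPL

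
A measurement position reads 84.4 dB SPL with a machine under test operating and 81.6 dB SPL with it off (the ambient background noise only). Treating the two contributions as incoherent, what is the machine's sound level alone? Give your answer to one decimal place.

81.2 dB SPL

Subtract intensities: L_src = 10·log₁₀(10^(L_total/10) − 10^(L_bg/10)).
L_src = 10·log₁₀(10^(84.4/10) − 10^(81.6/10)) = 10·log₁₀(130900000) = 81.2 dB SPL.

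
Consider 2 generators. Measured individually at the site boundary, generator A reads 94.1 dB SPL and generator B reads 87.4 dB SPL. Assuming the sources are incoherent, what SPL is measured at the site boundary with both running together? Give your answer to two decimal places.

Incoherent sources sum as intensities:
L_total = 10·log₁₀(10^(94.1/10) + 10^(87.4/10)) = 10·log₁₀(3120000000) = 94.94 dB SPL.

94.94 dB SPL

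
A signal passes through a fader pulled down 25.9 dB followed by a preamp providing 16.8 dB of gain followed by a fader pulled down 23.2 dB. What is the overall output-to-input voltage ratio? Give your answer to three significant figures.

Net gain = (−25.9) + 16.8 + (−23.2) = -32.3 dB.
Voltage ratio = 10^(-32.3/20) = 0.0243.

0.0243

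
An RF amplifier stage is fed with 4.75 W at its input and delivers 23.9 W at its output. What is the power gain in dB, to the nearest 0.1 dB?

7.0 dB

Power is a power quantity, so gain = 10·log₁₀(P_out/P_in).
10·log₁₀(23.9/4.75) = 10·log₁₀(5.032) = 7.0 dB.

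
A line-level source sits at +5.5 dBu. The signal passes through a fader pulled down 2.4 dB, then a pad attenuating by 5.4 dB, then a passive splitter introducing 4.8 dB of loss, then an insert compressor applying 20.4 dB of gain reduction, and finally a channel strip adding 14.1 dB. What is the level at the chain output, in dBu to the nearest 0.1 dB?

-13.4 dBu

Gain stages sum in dB:
+5.5 − 2.4 − 5.4 − 4.8 − 20.4 + 14.1 = -13.4 dBu.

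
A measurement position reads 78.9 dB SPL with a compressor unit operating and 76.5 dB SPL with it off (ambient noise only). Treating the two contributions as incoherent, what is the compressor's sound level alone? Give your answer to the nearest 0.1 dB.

75.2 dB SPL

Background correction is a power subtraction:
L_src = 10·log₁₀(10^(78.9/10) − 10^(76.5/10)) = 10·log₁₀(32960000) = 75.2 dB SPL.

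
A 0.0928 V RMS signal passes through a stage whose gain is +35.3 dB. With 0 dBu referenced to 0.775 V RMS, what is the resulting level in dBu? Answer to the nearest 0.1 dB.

+16.9 dBu

Input level: 20·log₁₀(0.0928/0.775) = -18.44 dBu.
Output: -18.44 + 35.3 = +16.9 dBu.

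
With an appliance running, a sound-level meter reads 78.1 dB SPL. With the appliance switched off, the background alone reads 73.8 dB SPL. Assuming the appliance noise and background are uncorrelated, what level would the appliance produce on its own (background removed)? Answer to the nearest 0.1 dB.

76.1 dB SPL

Remove the background by subtracting linear intensities:
L_src = 10·log₁₀(10^(78.1/10) − 10^(73.8/10)) = 10·log₁₀(40580000) = 76.1 dB SPL.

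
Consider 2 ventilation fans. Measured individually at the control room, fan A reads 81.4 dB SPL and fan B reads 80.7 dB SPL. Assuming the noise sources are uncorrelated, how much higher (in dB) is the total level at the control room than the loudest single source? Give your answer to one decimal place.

Incoherent sources sum as intensities:
L_total = 10·log₁₀(10^(81.4/10) + 10^(80.7/10)) = 84.07 dB SPL.
Excess over the loudest (81.4 dB): 84.07 − 81.4 = 2.7 dB.

2.7 dB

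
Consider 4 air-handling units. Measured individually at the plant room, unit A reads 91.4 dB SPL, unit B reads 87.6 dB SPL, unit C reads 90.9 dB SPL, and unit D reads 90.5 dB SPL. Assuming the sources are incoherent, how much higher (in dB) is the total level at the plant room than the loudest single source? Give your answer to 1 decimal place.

4.9 dB

Uncorrelated sources add in intensity (power), not in dB.
L_total = 10·log₁₀(10^(91.4/10) + 10^(87.6/10) + 10^(90.9/10) + 10^(90.5/10)) = 96.34 dB SPL.
Excess over the loudest (91.4 dB): 96.34 − 91.4 = 4.9 dB.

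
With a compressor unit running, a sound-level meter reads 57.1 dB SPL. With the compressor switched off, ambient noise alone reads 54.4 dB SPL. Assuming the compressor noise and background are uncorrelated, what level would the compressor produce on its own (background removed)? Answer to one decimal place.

53.8 dB SPL

Remove the background by subtracting linear intensities:
L_src = 10·log₁₀(10^(57.1/10) − 10^(54.4/10)) = 10·log₁₀(237400) = 53.8 dB SPL.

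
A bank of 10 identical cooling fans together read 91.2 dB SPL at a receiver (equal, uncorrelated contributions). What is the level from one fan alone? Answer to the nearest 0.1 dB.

10 equal incoherent sources add 10·log₁₀(10) = 10.00 dB over one source.
L_one = 91.2 − 10.00 = 81.2 dB SPL.

81.2 dB SPL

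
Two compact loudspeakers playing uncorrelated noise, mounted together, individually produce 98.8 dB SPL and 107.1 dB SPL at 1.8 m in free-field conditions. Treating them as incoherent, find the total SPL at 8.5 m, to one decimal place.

Combined at 1.8 m: 10·log₁₀(10^(98.8/10)+10^(107.1/10)) = 107.70 dB SPL.
Then apply −20·log₁₀(8.5/1.8) = -13.48 dB → 94.2 dB SPL.

94.2 dB SPL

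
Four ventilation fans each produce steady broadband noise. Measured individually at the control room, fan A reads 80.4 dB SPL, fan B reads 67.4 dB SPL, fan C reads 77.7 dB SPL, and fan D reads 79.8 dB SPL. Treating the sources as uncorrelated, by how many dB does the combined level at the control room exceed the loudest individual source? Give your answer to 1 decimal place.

3.9 dB

Incoherent sources sum as intensities:
L_total = 10·log₁₀(10^(80.4/10) + 10^(67.4/10) + 10^(77.7/10) + 10^(79.8/10)) = 84.31 dB SPL.
Excess over the loudest (80.4 dB): 84.31 − 80.4 = 3.9 dB.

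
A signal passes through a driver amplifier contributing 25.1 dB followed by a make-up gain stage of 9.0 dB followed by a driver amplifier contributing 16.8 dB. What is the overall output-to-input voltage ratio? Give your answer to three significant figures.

Net gain = 25.1 + 9.0 + 16.8 = 50.9 dB.
Voltage ratio = 10^(50.9/20) = 351.

351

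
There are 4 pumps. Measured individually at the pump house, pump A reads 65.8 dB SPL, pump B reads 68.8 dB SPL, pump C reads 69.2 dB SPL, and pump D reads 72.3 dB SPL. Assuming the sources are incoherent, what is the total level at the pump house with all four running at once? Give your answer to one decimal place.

75.6 dB SPL

Incoherent sources sum as intensities:
L_total = 10·log₁₀(10^(65.8/10) + 10^(68.8/10) + 10^(69.2/10) + 10^(72.3/10)) = 10·log₁₀(36690000) = 75.6 dB SPL.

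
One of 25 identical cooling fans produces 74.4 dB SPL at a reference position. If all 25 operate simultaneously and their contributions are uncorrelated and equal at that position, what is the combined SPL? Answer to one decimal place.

88.4 dB SPL

25 equal incoherent sources raise the level by 10·log₁₀(25) = 13.98 dB.
L_total = 74.4 + 13.98 = 88.4 dB SPL.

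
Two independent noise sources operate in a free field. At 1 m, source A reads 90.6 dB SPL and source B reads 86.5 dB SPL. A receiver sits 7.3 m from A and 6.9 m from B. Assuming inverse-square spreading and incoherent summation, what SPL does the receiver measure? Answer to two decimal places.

74.90 dB SPL

At the listener: L_A = 90.6 − 20·log₁₀(7.3) = 73.334 dB; L_B = 86.5 − 20·log₁₀(6.9) = 69.723 dB.
Combined: 10·log₁₀(10^(73.334/10)+10^(69.723/10)) = 74.90 dB SPL.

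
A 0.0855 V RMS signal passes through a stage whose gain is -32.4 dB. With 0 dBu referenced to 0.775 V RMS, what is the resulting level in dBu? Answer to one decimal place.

Input level: 20·log₁₀(0.0855/0.775) = -19.15 dBu.
Output: -19.15 − 32.4 = -51.5 dBu.

-51.5 dBu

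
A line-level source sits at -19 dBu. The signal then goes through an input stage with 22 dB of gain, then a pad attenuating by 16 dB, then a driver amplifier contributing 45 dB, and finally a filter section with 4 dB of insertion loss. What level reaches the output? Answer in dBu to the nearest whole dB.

Gain stages sum in dB:
-19 + 22 − 16 + 45 − 4 = +28 dBu.

+28 dBu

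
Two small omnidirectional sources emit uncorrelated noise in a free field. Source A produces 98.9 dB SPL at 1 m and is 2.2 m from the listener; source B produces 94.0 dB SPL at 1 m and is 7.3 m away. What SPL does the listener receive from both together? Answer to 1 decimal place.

92.2 dB SPL

At the listener: L_A = 98.9 − 20·log₁₀(2.2) = 92.05 dB; L_B = 94.0 − 20·log₁₀(7.3) = 76.73 dB.
Combined: 10·log₁₀(10^(92.05/10)+10^(76.73/10)) = 92.2 dB SPL.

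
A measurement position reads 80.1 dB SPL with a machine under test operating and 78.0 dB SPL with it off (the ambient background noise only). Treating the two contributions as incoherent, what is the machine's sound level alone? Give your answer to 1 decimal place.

75.9 dB SPL

Remove the background by subtracting linear intensities:
L_src = 10·log₁₀(10^(80.1/10) − 10^(78.0/10)) = 10·log₁₀(39230000) = 75.9 dB SPL.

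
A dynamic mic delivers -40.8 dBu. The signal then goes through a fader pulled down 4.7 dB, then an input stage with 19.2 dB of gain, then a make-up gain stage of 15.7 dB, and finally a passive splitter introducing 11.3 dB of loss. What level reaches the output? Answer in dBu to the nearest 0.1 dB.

-21.9 dBu

In dB, series stages simply add:
-40.8 − 4.7 + 19.2 + 15.7 − 11.3 = -21.9 dBu.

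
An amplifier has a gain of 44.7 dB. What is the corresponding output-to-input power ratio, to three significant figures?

Power ratio = 10^(dB/10).
10^(44.7/10) = 10^(4.470) = 29500.

29500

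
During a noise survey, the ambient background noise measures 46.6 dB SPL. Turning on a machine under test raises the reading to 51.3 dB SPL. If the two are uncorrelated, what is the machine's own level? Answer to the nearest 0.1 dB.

Background correction is a power subtraction:
L_src = 10·log₁₀(10^(51.3/10) − 10^(46.6/10)) = 10·log₁₀(89190) = 49.5 dB SPL.

49.5 dB SPL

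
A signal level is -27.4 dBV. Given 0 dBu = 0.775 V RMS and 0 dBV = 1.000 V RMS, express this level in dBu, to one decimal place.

-25.2 dBu

The offset between the scales is 20·log₁₀(0.775/1.000) = −2.214 dB.
So dBu = -27.4 + 2.214 = -25.2 dBu.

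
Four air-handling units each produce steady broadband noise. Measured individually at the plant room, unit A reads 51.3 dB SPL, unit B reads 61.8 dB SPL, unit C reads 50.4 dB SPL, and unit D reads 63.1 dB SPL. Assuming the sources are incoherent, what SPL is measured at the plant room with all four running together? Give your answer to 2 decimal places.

Add the sources as powers (linear), then convert back to dB:
L_total = 10·log₁₀(10^(51.3/10) + 10^(61.8/10) + 10^(50.4/10) + 10^(63.1/10)) = 10·log₁₀(3800000) = 65.80 dB SPL.

65.80 dB SPL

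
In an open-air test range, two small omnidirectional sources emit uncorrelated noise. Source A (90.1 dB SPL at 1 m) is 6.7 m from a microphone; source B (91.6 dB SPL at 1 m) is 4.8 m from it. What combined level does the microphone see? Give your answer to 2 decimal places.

79.32 dB SPL

At the listener: L_A = 90.1 − 20·log₁₀(6.7) = 73.579 dB; L_B = 91.6 − 20·log₁₀(4.8) = 77.975 dB.
Combined: 10·log₁₀(10^(73.579/10)+10^(77.975/10)) = 79.32 dB SPL.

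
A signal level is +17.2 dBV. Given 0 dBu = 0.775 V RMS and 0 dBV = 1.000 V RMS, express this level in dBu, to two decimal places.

The offset between the scales is 20·log₁₀(0.775/1.000) = −2.214 dB.
So dBu = +17.2 + 2.214 = +19.41 dBu.

+19.41 dBu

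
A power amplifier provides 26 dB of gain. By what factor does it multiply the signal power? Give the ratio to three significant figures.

398

Power ratio = 10^(dB/10).
10^(26/10) = 10^(2.600) = 398.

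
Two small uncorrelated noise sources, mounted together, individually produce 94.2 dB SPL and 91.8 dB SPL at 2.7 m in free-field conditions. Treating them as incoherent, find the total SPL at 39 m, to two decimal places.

72.98 dB SPL

Combined at 2.7 m: 10·log₁₀(10^(94.2/10)+10^(91.8/10)) = 96.174 dB SPL.
Then apply −20·log₁₀(39/2.7) = -23.194 dB → 72.98 dB SPL.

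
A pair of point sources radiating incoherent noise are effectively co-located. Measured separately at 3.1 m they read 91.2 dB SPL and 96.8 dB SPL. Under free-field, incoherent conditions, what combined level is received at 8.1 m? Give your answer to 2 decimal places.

89.51 dB SPL

Combined at 3.1 m: 10·log₁₀(10^(91.2/10)+10^(96.8/10)) = 97.857 dB SPL.
Then apply −20·log₁₀(8.1/3.1) = -8.342 dB → 89.51 dB SPL.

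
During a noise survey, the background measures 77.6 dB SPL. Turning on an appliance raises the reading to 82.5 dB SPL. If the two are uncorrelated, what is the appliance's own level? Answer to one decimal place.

Subtract intensities: L_src = 10·log₁₀(10^(L_total/10) − 10^(L_bg/10)).
L_src = 10·log₁₀(10^(82.5/10) − 10^(77.6/10)) = 10·log₁₀(120300000) = 80.8 dB SPL.

80.8 dB SPL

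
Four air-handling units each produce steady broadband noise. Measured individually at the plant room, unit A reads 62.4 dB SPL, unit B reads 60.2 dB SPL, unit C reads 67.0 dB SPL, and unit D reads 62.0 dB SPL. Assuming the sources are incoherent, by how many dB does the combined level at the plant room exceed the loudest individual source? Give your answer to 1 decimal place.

2.7 dB

Add the sources as powers (linear), then convert back to dB:
L_total = 10·log₁₀(10^(62.4/10) + 10^(60.2/10) + 10^(67.0/10) + 10^(62.0/10)) = 69.72 dB SPL.
Excess over the loudest (67.0 dB): 69.72 − 67.0 = 2.7 dB.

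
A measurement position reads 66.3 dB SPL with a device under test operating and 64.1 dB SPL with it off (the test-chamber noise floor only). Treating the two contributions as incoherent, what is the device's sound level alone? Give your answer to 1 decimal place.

62.3 dB SPL

Remove the background by subtracting linear intensities:
L_src = 10·log₁₀(10^(66.3/10) − 10^(64.1/10)) = 10·log₁₀(1695000) = 62.3 dB SPL.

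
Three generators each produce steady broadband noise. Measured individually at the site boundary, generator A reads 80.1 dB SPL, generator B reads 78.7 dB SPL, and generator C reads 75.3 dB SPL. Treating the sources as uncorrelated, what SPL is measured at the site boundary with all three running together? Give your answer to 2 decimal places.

Incoherent sources sum as intensities:
L_total = 10·log₁₀(10^(80.1/10) + 10^(78.7/10) + 10^(75.3/10)) = 10·log₁₀(210300000) = 83.23 dB SPL.

83.23 dB SPL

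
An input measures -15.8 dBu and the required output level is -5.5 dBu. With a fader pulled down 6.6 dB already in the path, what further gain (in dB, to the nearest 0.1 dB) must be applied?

The required make-up gain is the shortfall in the dB sum.
G = -5.5 − (-15.8) + 6.6 = 16.9 dB.

16.9 dB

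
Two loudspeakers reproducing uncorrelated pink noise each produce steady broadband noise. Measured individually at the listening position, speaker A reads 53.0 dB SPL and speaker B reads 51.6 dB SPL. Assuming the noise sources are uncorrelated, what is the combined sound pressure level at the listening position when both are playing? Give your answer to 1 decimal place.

Uncorrelated sources add in intensity (power), not in dB.
L_total = 10·log₁₀(10^(53.0/10) + 10^(51.6/10)) = 10·log₁₀(344100) = 55.4 dB SPL.

55.4 dB SPL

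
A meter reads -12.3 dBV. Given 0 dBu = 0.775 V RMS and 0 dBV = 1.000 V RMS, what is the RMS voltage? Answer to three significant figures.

0.243 V

V = 1.000 V × 10^(-12.3/20).
= 1.000 × 0.2427 = 0.243 V.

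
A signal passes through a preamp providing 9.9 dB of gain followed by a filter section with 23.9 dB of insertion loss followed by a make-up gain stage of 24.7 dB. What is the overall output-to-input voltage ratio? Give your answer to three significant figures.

3.43

Net gain = 9.9 + (−23.9) + 24.7 = 10.7 dB.
Voltage ratio = 10^(10.7/20) = 3.43.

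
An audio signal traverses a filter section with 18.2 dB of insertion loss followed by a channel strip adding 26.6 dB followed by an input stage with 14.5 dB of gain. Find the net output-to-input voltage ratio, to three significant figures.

14.0

Net gain = (−18.2) + 26.6 + 14.5 = 22.9 dB.
Voltage ratio = 10^(22.9/20) = 14.0.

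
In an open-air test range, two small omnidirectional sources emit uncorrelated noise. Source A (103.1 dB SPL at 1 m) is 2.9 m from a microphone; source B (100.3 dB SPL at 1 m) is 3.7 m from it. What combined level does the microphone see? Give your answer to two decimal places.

At the listener: L_A = 103.1 − 20·log₁₀(2.9) = 93.852 dB; L_B = 100.3 − 20·log₁₀(3.7) = 88.936 dB.
Combined: 10·log₁₀(10^(93.852/10)+10^(88.936/10)) = 95.07 dB SPL.

95.07 dB SPL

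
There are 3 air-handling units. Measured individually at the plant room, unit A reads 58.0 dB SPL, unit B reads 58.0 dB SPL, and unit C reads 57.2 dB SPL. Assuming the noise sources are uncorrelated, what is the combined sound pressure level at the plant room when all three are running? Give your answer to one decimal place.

Incoherent sources sum as intensities:
L_total = 10·log₁₀(10^(58.0/10) + 10^(58.0/10) + 10^(57.2/10)) = 10·log₁₀(1787000) = 62.5 dB SPL.

62.5 dB SPL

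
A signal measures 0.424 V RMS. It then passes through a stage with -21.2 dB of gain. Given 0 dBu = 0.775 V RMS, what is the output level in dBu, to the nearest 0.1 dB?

Input level: 20·log₁₀(0.424/0.775) = -5.24 dBu.
Output: -5.24 − 21.2 = -26.4 dBu.

-26.4 dBu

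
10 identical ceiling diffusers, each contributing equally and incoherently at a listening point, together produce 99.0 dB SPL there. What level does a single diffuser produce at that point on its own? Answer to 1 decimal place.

10 equal incoherent sources add 10·log₁₀(10) = 10.00 dB over one source.
L_one = 99.0 − 10.00 = 89.0 dB SPL.

89.0 dB SPL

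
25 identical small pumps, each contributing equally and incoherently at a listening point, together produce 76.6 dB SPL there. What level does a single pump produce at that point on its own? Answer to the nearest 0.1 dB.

62.6 dB SPL

25 equal incoherent sources add 10·log₁₀(25) = 13.98 dB over one source.
L_one = 76.6 − 13.98 = 62.6 dB SPL.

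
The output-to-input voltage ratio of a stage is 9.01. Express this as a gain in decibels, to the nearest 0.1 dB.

19.1 dB

For a voltage ratio, dB = 20·log₁₀(V₂/V₁).
20·log₁₀(9.01) = 19.1 dB.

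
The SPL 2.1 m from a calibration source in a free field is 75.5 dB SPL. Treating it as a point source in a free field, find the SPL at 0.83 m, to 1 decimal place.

83.6 dB SPL

For a point source in a free field, ΔL = −20·log₁₀(d₂/d₁).
ΔL = −20·log₁₀(0.83/2.1) = 8.06 dB, so L₂ = 75.5 + (8.06) = 83.6 dB SPL.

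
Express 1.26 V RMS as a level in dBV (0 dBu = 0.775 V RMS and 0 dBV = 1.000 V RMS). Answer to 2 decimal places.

dBV = 20·log₁₀(V / 1.000 V).
20·log₁₀(1.26/1.000) = +2.01 dBV.

+2.01 dBV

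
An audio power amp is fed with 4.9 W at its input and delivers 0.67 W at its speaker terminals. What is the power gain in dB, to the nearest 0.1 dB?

-8.6 dB

For a power ratio, dB = 10·log₁₀(P₂/P₁).
10·log₁₀(0.67/4.9) = 10·log₁₀(0.1367) = -8.6 dB.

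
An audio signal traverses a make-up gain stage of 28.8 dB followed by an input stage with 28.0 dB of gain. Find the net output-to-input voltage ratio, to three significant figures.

Net gain = 28.8 + 28.0 = 56.8 dB.
Voltage ratio = 10^(56.8/20) = 692.

692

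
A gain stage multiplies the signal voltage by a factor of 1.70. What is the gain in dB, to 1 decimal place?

4.6 dB

Voltage is an amplitude quantity, so gain = 20·log₁₀(V_out/V_in).
20·log₁₀(1.70) = 4.6 dB.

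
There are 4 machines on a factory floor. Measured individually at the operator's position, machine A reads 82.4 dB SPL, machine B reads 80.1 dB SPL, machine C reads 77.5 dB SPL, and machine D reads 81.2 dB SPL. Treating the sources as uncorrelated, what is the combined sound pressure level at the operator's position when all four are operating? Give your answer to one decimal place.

86.7 dB SPL

Add the sources as powers (linear), then convert back to dB:
L_total = 10·log₁₀(10^(82.4/10) + 10^(80.1/10) + 10^(77.5/10) + 10^(81.2/10)) = 10·log₁₀(464200000) = 86.7 dB SPL.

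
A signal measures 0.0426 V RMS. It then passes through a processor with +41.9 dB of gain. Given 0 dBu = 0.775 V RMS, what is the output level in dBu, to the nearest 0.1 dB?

+16.7 dBu

Input level: 20·log₁₀(0.0426/0.775) = -25.20 dBu.
Output: -25.20 + 41.9 = +16.7 dBu.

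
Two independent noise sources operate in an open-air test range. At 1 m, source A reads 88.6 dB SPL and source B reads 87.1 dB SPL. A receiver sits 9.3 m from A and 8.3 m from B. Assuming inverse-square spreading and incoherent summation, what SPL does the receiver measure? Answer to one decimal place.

72.0 dB SPL

At the listener: L_A = 88.6 − 20·log₁₀(9.3) = 69.23 dB; L_B = 87.1 − 20·log₁₀(8.3) = 68.72 dB.
Combined: 10·log₁₀(10^(69.23/10)+10^(68.72/10)) = 72.0 dB SPL.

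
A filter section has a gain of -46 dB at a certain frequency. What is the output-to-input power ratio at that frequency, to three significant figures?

Power ratio = 10^(dB/10).
10^(-46/10) = 10^(-4.600) = 0.0000251.

0.0000251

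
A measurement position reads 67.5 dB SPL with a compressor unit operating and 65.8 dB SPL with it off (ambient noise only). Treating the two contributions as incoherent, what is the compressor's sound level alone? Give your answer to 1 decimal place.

62.6 dB SPL

Background correction is a power subtraction:
L_src = 10·log₁₀(10^(67.5/10) − 10^(65.8/10)) = 10·log₁₀(1822000) = 62.6 dB SPL.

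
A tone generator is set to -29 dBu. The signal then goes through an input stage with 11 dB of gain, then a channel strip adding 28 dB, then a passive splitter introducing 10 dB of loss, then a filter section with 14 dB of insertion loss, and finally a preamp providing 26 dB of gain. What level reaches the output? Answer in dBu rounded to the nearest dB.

+12 dBu

Gain stages sum in dB:
-29 + 11 + 28 − 10 − 14 + 26 = +12 dBu.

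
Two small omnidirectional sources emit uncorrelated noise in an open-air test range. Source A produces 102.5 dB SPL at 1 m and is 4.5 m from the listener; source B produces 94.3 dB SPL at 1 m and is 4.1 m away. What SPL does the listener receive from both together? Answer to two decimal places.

At the listener: L_A = 102.5 − 20·log₁₀(4.5) = 89.436 dB; L_B = 94.3 − 20·log₁₀(4.1) = 82.044 dB.
Combined: 10·log₁₀(10^(89.436/10)+10^(82.044/10)) = 90.16 dB SPL.

90.16 dB SPL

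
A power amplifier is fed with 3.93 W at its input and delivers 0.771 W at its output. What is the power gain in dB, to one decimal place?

-7.1 dB

For a power ratio, dB = 10·log₁₀(P₂/P₁).
10·log₁₀(0.771/3.93) = 10·log₁₀(0.1962) = -7.1 dB.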